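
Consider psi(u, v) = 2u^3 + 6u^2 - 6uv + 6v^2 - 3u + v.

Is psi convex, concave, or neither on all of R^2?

neither

The term 2u^3 is cubic, so the Hessian is not constant.
∂²psi/∂u² = 12u + 12, which takes both signs as u varies (negative for sufficiently negative u). A diagonal entry of the Hessian changing sign means the Hessian is neither positive- nor negative-semidefinite on all of R^2.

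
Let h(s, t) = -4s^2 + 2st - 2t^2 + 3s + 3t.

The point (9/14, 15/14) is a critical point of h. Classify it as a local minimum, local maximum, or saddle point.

local maximum

The Hessian of h is constant: H = [[-8, 2], [2, -4]].
det(H) = (-8)·(-4) − 2² = 28.
det(H) > 0 and tr(H) = -12 < 0, so H is negative definite and the point is a local maximum.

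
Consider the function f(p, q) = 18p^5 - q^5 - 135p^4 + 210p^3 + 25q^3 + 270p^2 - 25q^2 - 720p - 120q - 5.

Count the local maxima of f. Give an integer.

f separates as a function of p plus a function of q, so ∇f=0 decouples.
∂f/∂p = 90(p - 4)(p - 2)(p - 1)(p + 1) = 0 at p ∈ {-1, 1, 2, 4}; ∂f/∂q = -5(q - 3)(q - 2)(q + 1)(q + 4) = 0 at q ∈ {-4, -1, 2, 3}.
The Hessian is diagonal: diag(f_pp, f_qq). Second derivatives: f_pp(-1)=-2700, f_pp(1)=540, f_pp(2)=-540, f_pp(4)=2700; f_qq(-4)=630, f_qq(-1)=-180, f_qq(2)=90, f_qq(3)=-140.
Local maxima occur where both diagonal entries negative: (-1, -1), (-1, 3), (2, -1), (2, 3). Count: 4.

4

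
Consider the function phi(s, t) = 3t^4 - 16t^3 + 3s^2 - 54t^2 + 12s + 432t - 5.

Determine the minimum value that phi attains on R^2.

phi(s,t) separates as P(s) + Q(t) − 5, so its minimum is min P + min Q − 5.
P'(s) = 6s + 12 vanishes at s ∈ {-2}; Q'(t) = 12(t - 4)(t - 3)(t + 3) vanishes at t ∈ {-3, 3, 4}.
Local minima of P (where P''>0): P(-2)=-12. Local minima of Q: Q(-3)=-1107, Q(4)=608.
So the global minimum of phi is P(-2) + Q(-3) − 5 = -12 − 1107 − 5 = -1124, attained at (-2, -3).

-1124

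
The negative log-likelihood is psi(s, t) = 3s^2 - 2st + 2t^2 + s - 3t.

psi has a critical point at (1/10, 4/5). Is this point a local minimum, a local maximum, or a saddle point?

local minimum

The Hessian of psi is constant: H = [[6, -2], [-2, 4]].
det(H) = 6·4 − (-2)² = 20.
det(H) > 0 and tr(H) = 10 > 0, so H is positive definite and the point is a local minimum.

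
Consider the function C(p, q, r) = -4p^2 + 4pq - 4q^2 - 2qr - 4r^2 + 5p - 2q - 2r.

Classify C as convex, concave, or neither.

C is quadratic, so its Hessian is the constant matrix H = [[-8, 4, 0], [4, -8, -2], [0, -2, -8]].
Leading principal minors: -8, 48, -352.
Signs alternate −, +, − ⇒ H ≺ 0 ⇒ concave.

concave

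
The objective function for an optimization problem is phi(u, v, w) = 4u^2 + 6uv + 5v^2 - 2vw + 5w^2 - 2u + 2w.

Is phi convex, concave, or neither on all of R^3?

convex

phi is quadratic, so its Hessian is the constant matrix H = [[8, 6, 0], [6, 10, -2], [0, -2, 10]].
Leading principal minors: 8, 44, 408.
All positive ⇒ H ≻ 0 ⇒ convex.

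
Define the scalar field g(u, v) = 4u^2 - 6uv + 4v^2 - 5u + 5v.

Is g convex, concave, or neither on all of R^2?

convex

g is quadratic, so its Hessian is the constant matrix H = [[8, -6], [-6, 8]].
det(H) = 28, tr(H) = 16.
det(H) > 0 and tr(H) > 0, so H is positive definite everywhere: convex.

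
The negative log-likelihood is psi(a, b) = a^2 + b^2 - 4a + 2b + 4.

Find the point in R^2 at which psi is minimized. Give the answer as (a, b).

(2, -1)

psi(a,b) separates as P(a) + Q(b) + 4, so its minimum is min P + min Q + 4.
P'(a) = 2a - 4 vanishes at a ∈ {2}; Q'(b) = 2b + 2 vanishes at b ∈ {-1}.
Local minima of P (where P''>0): P(2)=-4. Local minima of Q: Q(-1)=-1.
So the global minimum of psi is P(2) + Q(-1) + 4 = -4 − 1 + 4 = -1, attained at (2, -1).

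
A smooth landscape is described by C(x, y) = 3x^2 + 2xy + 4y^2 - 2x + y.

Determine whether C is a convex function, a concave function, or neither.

convex

C is quadratic, so its Hessian is the constant matrix H = [[6, 2], [2, 8]].
det(H) = 44, tr(H) = 14.
det(H) > 0 and tr(H) > 0, so H is positive definite everywhere: convex.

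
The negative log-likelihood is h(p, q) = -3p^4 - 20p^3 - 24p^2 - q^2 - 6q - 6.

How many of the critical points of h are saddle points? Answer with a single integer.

1

h separates as a function of p plus a function of q, so ∇h=0 decouples.
∂h/∂p = -12p(p + 1)(p + 4) = 0 at p ∈ {-4, -1, 0}; ∂h/∂q = -2(q + 3) = 0 at q ∈ {-3}.
The Hessian is diagonal: diag(h_pp, h_qq). Second derivatives: h_pp(-4)=-144, h_pp(-1)=36, h_pp(0)=-48; h_qq(-3)=-2.
Saddle points occur where the two diagonal entries have opposite signs: (-1, -3). Count: 1.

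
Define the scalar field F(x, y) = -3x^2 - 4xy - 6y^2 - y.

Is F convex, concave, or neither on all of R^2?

concave

F is quadratic, so its Hessian is the constant matrix H = [[-6, -4], [-4, -12]].
det(H) = 56, tr(H) = -18.
det(H) > 0 and tr(H) < 0, so H is negative definite everywhere: concave.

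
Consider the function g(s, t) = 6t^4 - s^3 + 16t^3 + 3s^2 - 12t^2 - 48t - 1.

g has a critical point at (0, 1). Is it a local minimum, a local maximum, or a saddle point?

The mixed partial ∂²g/∂s∂t is 0, so the Hessian at any point is diag(g_ss, g_tt) = diag(6(-s + 1), 24(3t^2 + 4t - 1)).
At (0, 1): H = diag(6, 144).
Both eigenvalues are positive, so H is positive definite: a local minimum.

local minimum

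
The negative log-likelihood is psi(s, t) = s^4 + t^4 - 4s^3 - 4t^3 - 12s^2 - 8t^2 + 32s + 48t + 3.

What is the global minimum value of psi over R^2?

-141

psi(s,t) separates as P(s) + Q(t) + 3, so its minimum is min P + min Q + 3.
P'(s) = 4(s - 4)(s - 1)(s + 2) vanishes at s ∈ {-2, 1, 4}; Q'(t) = 4(t - 3)(t - 2)(t + 2) vanishes at t ∈ {-2, 2, 3}.
Local minima of P (where P''>0): P(-2)=-64, P(4)=-64. Local minima of Q: Q(-2)=-80, Q(3)=45.
So the global minimum of psi is P(-2) + Q(-2) + 3 = -64 − 80 + 3 = -141, attained at (-2, -2).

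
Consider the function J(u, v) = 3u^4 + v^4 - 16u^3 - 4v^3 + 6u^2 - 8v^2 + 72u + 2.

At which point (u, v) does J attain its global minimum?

J(u,v) separates as P(u) + Q(v) + 2, so its minimum is min P + min Q + 2.
P'(u) = 12(u - 3)(u - 2)(u + 1) vanishes at u ∈ {-1, 2, 3}; Q'(v) = 4v(v - 4)(v + 1) vanishes at v ∈ {-1, 0, 4}.
Local minima of P (where P''>0): P(-1)=-47, P(3)=81. Local minima of Q: Q(-1)=-3, Q(4)=-128.
So the global minimum of J is P(-1) + Q(4) + 2 = -47 − 128 + 2 = -173, attained at (-1, 4).

(-1, 4)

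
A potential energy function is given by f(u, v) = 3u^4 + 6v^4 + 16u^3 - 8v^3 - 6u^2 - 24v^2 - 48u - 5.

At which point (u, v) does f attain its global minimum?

f(u,v) separates as P(u) + Q(v) − 5, so its minimum is min P + min Q − 5.
P'(u) = 12(u - 1)(u + 1)(u + 4) vanishes at u ∈ {-4, -1, 1}; Q'(v) = 24v(v - 2)(v + 1) vanishes at v ∈ {-1, 0, 2}.
Local minima of P (where P''>0): P(-4)=-160, P(1)=-35. Local minima of Q: Q(-1)=-10, Q(2)=-64.
So the global minimum of f is P(-4) + Q(2) − 5 = -160 − 64 − 5 = -229, attained at (-4, 2).

(-4, 2)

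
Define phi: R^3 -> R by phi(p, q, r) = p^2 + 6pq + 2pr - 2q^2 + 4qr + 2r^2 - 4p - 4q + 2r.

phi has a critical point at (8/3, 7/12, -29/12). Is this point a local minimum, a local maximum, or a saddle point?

saddle point

The Hessian is constant: H = [[2, 6, 2], [6, -4, 4], [2, 4, 4]].
Leading principal minors: Δ₁ = 2, Δ₂ = -44, Δ₃ = -96.
The minors fit neither the all-positive nor the alternating-sign pattern, so H is indefinite: a saddle point.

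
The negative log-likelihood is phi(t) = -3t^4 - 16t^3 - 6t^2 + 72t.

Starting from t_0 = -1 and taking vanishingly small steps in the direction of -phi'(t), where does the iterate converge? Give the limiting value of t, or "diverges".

phi'(t) = -12(t - 1)(t + 2)(t + 3), so phi'(-1) = 48.
Gradient descent moves in the -phi' direction, i.e. t is decreasing.
The nearest critical point in that direction is t = -2, where phi'' = 36 > 0 (a local minimum). The iterate converges there.

-2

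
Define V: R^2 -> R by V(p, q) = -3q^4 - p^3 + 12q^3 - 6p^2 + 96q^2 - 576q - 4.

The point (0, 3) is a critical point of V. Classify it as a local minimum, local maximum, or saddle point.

saddle point

The mixed partial ∂²V/∂p∂q is 0, so the Hessian at any point is diag(V_pp, V_qq) = diag(-6(p + 2), 12(-3q^2 + 6q + 16)).
At (0, 3): H = diag(-12, 84).
The eigenvalues have opposite signs, so H is indefinite: a saddle point.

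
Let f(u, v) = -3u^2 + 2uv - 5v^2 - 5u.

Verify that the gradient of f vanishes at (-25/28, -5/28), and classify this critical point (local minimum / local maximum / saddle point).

∇f = (-6u + 2v - 5, 2u - 10v); substituting (-25/28, -5/28) gives ∇f = (0, 0), so (-25/28, -5/28) is indeed a critical point.
The Hessian of f is constant: H = [[-6, 2], [2, -10]].
det(H) = (-6)·(-10) − 2² = 56.
det(H) > 0 and tr(H) = -16 < 0, so H is negative definite and the point is a local maximum.

local maximum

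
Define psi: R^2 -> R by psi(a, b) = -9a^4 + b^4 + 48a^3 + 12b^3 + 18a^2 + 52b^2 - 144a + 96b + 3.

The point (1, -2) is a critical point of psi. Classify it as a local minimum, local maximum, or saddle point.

local minimum

The mixed partial ∂²psi/∂a∂b is 0, so the Hessian at any point is diag(psi_aa, psi_bb) = diag(36(-3a^2 + 8a + 1), 4(3b^2 + 18b + 26)).
At (1, -2): H = diag(216, 8).
Both eigenvalues are positive, so H is positive definite: a local minimum.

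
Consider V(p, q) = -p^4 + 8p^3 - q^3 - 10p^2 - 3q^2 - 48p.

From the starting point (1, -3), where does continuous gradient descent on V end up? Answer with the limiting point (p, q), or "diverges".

(3, -2)

V is separable, so gradient descent decouples: p follows -∂V/∂p, q follows -∂V/∂q.
∂V/∂p = -4(p - 4)(p - 3)(p + 1); at p=1 this is -48, so p increases.
∂V/∂q = -3q(q + 2); at q=-3 this is -9, so q increases.
p converges to its nearest critical value 3 (a local min of the p-part); q converges to -2. The iterate converges to (3, -2).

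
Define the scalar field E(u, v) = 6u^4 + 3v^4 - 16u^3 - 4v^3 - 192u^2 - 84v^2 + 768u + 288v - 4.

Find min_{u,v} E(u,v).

-5060

E(u,v) separates as P(u) + Q(v) − 4, so its minimum is min P + min Q − 4.
P'(u) = 24(u - 4)(u - 2)(u + 4) vanishes at u ∈ {-4, 2, 4}; Q'(v) = 12(v - 3)(v - 2)(v + 4) vanishes at v ∈ {-4, 2, 3}.
Local minima of P (where P''>0): P(-4)=-3584, P(4)=512. Local minima of Q: Q(-4)=-1472, Q(3)=243.
So the global minimum of E is P(-4) + Q(-4) − 4 = -3584 − 1472 − 4 = -5060, attained at (-4, -4).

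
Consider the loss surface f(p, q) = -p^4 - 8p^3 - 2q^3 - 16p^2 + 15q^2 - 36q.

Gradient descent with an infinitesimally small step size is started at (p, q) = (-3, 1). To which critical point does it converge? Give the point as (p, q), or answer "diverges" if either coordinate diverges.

(-2, 2)

f is separable, so gradient descent decouples: p follows -∂f/∂p, q follows -∂f/∂q.
∂f/∂p = -4p(p + 2)(p + 4); at p=-3 this is -12, so p increases.
∂f/∂q = -6(q - 3)(q - 2); at q=1 this is -12, so q increases.
p converges to its nearest critical value -2 (a local min of the p-part); q converges to 2. The iterate converges to (-2, 2).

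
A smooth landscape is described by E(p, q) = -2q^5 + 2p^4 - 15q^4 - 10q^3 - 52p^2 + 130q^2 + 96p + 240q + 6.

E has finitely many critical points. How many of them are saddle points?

6

E separates as a function of p plus a function of q, so ∇E=0 decouples.
∂E/∂p = 8(p - 3)(p - 1)(p + 4) = 0 at p ∈ {-4, 1, 3}; ∂E/∂q = -10(q - 2)(q + 1)(q + 3)(q + 4) = 0 at q ∈ {-4, -3, -1, 2}.
The Hessian is diagonal: diag(E_pp, E_qq). Second derivatives: E_pp(-4)=280, E_pp(1)=-80, E_pp(3)=112; E_qq(-4)=180, E_qq(-3)=-100, E_qq(-1)=180, E_qq(2)=-900.
Saddle points occur where the two diagonal entries have opposite signs: (-4, -3), (-4, 2), (1, -4), (1, -1), (3, -3), (3, 2). Count: 6.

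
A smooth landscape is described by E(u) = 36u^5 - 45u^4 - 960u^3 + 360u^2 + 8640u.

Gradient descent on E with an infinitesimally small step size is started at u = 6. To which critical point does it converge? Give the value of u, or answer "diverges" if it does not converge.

E'(u) = 180(u - 4)(u - 2)(u + 2)(u + 3), so E'(6) = 103680.
Gradient descent moves in the -E' direction, i.e. u is decreasing.
The nearest critical point in that direction is u = 4, where E'' = 15120 > 0 (a local minimum). The iterate converges there.

4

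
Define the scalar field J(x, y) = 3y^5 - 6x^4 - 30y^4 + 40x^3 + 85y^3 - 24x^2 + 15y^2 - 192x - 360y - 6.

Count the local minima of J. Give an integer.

J separates as a function of x plus a function of y, so ∇J=0 decouples.
∂J/∂x = -24(x - 4)(x - 2)(x + 1) = 0 at x ∈ {-1, 2, 4}; ∂J/∂y = 15(y - 4)(y - 3)(y - 2)(y + 1) = 0 at y ∈ {-1, 2, 3, 4}.
The Hessian is diagonal: diag(J_xx, J_yy). Second derivatives: J_xx(-1)=-360, J_xx(2)=144, J_xx(4)=-240; J_yy(-1)=-900, J_yy(2)=90, J_yy(3)=-60, J_yy(4)=150.
Local minima occur where both diagonal entries positive: (2, 2), (2, 4). Count: 2.

2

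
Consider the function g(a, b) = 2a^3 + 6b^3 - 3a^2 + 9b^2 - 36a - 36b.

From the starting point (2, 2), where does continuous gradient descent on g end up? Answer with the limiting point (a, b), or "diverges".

(3, 1)

g is separable, so gradient descent decouples: a follows -∂g/∂a, b follows -∂g/∂b.
∂g/∂a = 6(a - 3)(a + 2); at a=2 this is -24, so a increases.
∂g/∂b = 18(b - 1)(b + 2); at b=2 this is 72, so b decreases.
a converges to its nearest critical value 3 (a local min of the a-part); b converges to 1. The iterate converges to (3, 1).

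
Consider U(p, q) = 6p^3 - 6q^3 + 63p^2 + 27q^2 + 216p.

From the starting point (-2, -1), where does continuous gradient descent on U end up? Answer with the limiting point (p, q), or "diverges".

(-3, 0)

U is separable, so gradient descent decouples: p follows -∂U/∂p, q follows -∂U/∂q.
∂U/∂p = 18(p + 3)(p + 4); at p=-2 this is 36, so p decreases.
∂U/∂q = -18q(q - 3); at q=-1 this is -72, so q increases.
p converges to its nearest critical value -3 (a local min of the p-part); q converges to 0. The iterate converges to (-3, 0).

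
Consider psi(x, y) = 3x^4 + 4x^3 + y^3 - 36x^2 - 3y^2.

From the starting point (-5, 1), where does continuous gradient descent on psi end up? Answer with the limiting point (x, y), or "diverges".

psi is separable, so gradient descent decouples: x follows -∂psi/∂x, y follows -∂psi/∂y.
∂psi/∂x = 12x(x - 2)(x + 3); at x=-5 this is -840, so x increases.
∂psi/∂y = 3y(y - 2); at y=1 this is -3, so y increases.
x converges to its nearest critical value -3 (a local min of the x-part); y converges to 2. The iterate converges to (-3, 2).

(-3, 2)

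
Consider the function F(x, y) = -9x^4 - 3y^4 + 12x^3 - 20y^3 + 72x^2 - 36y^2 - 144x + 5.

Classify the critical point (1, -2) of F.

local minimum

The mixed partial ∂²F/∂x∂y is 0, so the Hessian at any point is diag(F_xx, F_yy) = diag(36(-3x^2 + 2x + 4), -12(3y^2 + 10y + 6)).
At (1, -2): H = diag(108, 24).
Both eigenvalues are positive, so H is positive definite: a local minimum.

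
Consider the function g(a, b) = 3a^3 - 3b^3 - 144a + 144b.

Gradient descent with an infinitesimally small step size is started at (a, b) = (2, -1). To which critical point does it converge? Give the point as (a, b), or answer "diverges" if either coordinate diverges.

(4, -4)

g is separable, so gradient descent decouples: a follows -∂g/∂a, b follows -∂g/∂b.
∂g/∂a = 9(a - 4)(a + 4); at a=2 this is -108, so a increases.
∂g/∂b = -9(b - 4)(b + 4); at b=-1 this is 135, so b decreases.
a converges to its nearest critical value 4 (a local min of the a-part); b converges to -4. The iterate converges to (4, -4).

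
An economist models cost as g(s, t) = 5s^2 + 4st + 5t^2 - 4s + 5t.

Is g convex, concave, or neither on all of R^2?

convex

g is quadratic, so its Hessian is the constant matrix H = [[10, 4], [4, 10]].
det(H) = 84, tr(H) = 20.
det(H) > 0 and tr(H) > 0, so H is positive definite everywhere: convex.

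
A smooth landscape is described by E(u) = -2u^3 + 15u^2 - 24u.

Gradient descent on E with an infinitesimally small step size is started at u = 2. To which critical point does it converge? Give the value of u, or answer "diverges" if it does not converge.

E'(u) = -6(u - 4)(u - 1), so E'(2) = 12.
Gradient descent moves in the -E' direction, i.e. u is decreasing.
The nearest critical point in that direction is u = 1, where E'' = 18 > 0 (a local minimum). The iterate converges there.

1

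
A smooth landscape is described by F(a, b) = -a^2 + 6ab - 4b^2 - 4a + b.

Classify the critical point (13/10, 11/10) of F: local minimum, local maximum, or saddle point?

The Hessian of F is constant: H = [[-2, 6], [6, -8]].
det(H) = (-2)·(-8) − 6² = -20.
Since det(H) < 0, H is indefinite and the critical point is a saddle point.

saddle point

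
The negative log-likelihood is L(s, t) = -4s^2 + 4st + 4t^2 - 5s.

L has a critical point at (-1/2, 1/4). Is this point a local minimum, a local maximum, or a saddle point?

saddle point

The Hessian of L is constant: H = [[-8, 4], [4, 8]].
det(H) = (-8)·8 − 4² = -80.
Since det(H) < 0, H is indefinite and the critical point is a saddle point.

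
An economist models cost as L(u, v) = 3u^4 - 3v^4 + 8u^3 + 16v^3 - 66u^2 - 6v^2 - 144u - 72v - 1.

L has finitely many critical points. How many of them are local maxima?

L separates as a function of u plus a function of v, so ∇L=0 decouples.
∂L/∂u = 12(u - 3)(u + 1)(u + 4) = 0 at u ∈ {-4, -1, 3}; ∂L/∂v = -12(v - 3)(v - 2)(v + 1) = 0 at v ∈ {-1, 2, 3}.
The Hessian is diagonal: diag(L_uu, L_vv). Second derivatives: L_uu(-4)=252, L_uu(-1)=-144, L_uu(3)=336; L_vv(-1)=-144, L_vv(2)=36, L_vv(3)=-48.
Local maxima occur where both diagonal entries negative: (-1, -1), (-1, 3). Count: 2.

2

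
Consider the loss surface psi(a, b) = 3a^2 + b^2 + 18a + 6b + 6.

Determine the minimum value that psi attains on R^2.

psi(a,b) separates as P(a) + Q(b) + 6, so its minimum is min P + min Q + 6.
P'(a) = 6a + 18 vanishes at a ∈ {-3}; Q'(b) = 2b + 6 vanishes at b ∈ {-3}.
Local minima of P (where P''>0): P(-3)=-27. Local minima of Q: Q(-3)=-9.
So the global minimum of psi is P(-3) + Q(-3) + 6 = -27 − 9 + 6 = -30, attained at (-3, -3).

-30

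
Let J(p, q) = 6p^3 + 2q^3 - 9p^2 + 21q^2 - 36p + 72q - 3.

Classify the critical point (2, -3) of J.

local minimum

The mixed partial ∂²J/∂p∂q is 0, so the Hessian at any point is diag(J_pp, J_qq) = diag(18(2p - 1), 6(2q + 7)).
At (2, -3): H = diag(54, 6).
Both eigenvalues are positive, so H is positive definite: a local minimum.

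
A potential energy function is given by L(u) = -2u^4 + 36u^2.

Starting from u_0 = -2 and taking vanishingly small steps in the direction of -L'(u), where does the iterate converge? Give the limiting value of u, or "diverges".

0

L'(u) = -8u(u - 3)(u + 3), so L'(-2) = -80.
Gradient descent moves in the -L' direction, i.e. u is increasing.
The nearest critical point in that direction is u = 0, where L'' = 72 > 0 (a local minimum). The iterate converges there.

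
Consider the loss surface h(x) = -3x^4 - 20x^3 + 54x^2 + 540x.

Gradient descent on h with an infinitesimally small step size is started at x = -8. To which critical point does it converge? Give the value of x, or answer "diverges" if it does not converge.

diverges

h'(x) = -12(x - 3)(x + 3)(x + 5), so h'(-8) = 1980.
Gradient descent moves in the -h' direction, i.e. x is decreasing.
There is no critical point below x=-8, and h' keeps the same sign, so the iterate runs off to −∞.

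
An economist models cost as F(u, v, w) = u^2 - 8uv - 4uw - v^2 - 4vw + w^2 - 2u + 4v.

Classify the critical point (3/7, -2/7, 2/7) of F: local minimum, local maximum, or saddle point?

saddle point

The Hessian is constant: H = [[2, -8, -4], [-8, -2, -4], [-4, -4, 2]].
Leading principal minors: Δ₁ = 2, Δ₂ = -68, Δ₃ = -392.
The minors fit neither the all-positive nor the alternating-sign pattern, so H is indefinite: a saddle point.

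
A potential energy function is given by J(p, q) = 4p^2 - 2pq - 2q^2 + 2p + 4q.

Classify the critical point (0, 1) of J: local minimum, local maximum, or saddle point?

The Hessian of J is constant: H = [[8, -2], [-2, -4]].
det(H) = 8·(-4) − (-2)² = -36.
Since det(H) < 0, H is indefinite and the critical point is a saddle point.

saddle point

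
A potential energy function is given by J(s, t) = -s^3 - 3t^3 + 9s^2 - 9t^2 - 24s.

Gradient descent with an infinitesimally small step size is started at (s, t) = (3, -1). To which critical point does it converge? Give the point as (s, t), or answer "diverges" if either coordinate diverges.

(2, -2)

J is separable, so gradient descent decouples: s follows -∂J/∂s, t follows -∂J/∂t.
∂J/∂s = -3(s - 4)(s - 2); at s=3 this is 3, so s decreases.
∂J/∂t = -9t(t + 2); at t=-1 this is 9, so t decreases.
s converges to its nearest critical value 2 (a local min of the s-part); t converges to -2. The iterate converges to (2, -2).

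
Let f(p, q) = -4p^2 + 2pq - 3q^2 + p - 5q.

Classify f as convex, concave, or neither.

concave

f is quadratic, so its Hessian is the constant matrix H = [[-8, 2], [2, -6]].
det(H) = 44, tr(H) = -14.
det(H) > 0 and tr(H) < 0, so H is negative definite everywhere: concave.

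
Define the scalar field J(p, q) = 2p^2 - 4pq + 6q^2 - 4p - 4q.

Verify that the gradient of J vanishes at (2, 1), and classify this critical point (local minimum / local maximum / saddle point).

local minimum

∇J = (4p - 4q - 4, -4p + 12q - 4); substituting (2, 1) gives ∇J = (0, 0), so (2, 1) is indeed a critical point.
The Hessian of J is constant: H = [[4, -4], [-4, 12]].
det(H) = 4·12 − (-4)² = 32.
det(H) > 0 and tr(H) = 16 > 0, so H is positive definite and the point is a local minimum.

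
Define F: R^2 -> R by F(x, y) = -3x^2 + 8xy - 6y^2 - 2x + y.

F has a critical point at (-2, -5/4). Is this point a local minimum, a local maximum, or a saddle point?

local maximum

The Hessian of F is constant: H = [[-6, 8], [8, -12]].
det(H) = (-6)·(-12) − 8² = 8.
det(H) > 0 and tr(H) = -18 < 0, so H is negative definite and the point is a local maximum.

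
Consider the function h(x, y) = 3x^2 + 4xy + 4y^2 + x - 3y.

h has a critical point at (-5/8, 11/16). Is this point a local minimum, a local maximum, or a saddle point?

local minimum

The Hessian of h is constant: H = [[6, 4], [4, 8]].
det(H) = 6·8 − 4² = 32.
det(H) > 0 and tr(H) = 14 > 0, so H is positive definite and the point is a local minimum.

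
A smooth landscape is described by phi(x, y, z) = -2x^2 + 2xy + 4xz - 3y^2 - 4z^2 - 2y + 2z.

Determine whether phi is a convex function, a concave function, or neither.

phi is quadratic, so its Hessian is the constant matrix H = [[-4, 2, 4], [2, -6, 0], [4, 0, -8]].
Leading principal minors: -4, 20, -64.
Signs alternate −, +, − ⇒ H ≺ 0 ⇒ concave.

concave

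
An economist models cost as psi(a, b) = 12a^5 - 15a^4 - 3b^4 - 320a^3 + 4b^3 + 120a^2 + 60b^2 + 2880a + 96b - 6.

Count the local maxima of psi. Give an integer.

psi separates as a function of a plus a function of b, so ∇psi=0 decouples.
∂psi/∂a = 60(a - 4)(a - 2)(a + 2)(a + 3) = 0 at a ∈ {-3, -2, 2, 4}; ∂psi/∂b = -12(b - 4)(b + 1)(b + 2) = 0 at b ∈ {-2, -1, 4}.
The Hessian is diagonal: diag(psi_aa, psi_bb). Second derivatives: psi_aa(-3)=-2100, psi_aa(-2)=1440, psi_aa(2)=-2400, psi_aa(4)=5040; psi_bb(-2)=-72, psi_bb(-1)=60, psi_bb(4)=-360.
Local maxima occur where both diagonal entries negative: (-3, -2), (-3, 4), (2, -2), (2, 4). Count: 4.

4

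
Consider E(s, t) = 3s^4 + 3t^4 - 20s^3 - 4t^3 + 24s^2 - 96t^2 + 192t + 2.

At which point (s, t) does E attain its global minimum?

E(s,t) separates as P(s) + Q(t) + 2, so its minimum is min P + min Q + 2.
P'(s) = 12s(s - 4)(s - 1) vanishes at s ∈ {0, 1, 4}; Q'(t) = 12(t - 4)(t - 1)(t + 4) vanishes at t ∈ {-4, 1, 4}.
Local minima of P (where P''>0): P(0)=0, P(4)=-128. Local minima of Q: Q(-4)=-1280, Q(4)=-256.
So the global minimum of E is P(4) + Q(-4) + 2 = -128 − 1280 + 2 = -1406, attained at (4, -4).

(4, -4)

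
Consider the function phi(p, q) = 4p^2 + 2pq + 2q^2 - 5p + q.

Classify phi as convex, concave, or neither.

phi is quadratic, so its Hessian is the constant matrix H = [[8, 2], [2, 4]].
det(H) = 28, tr(H) = 12.
det(H) > 0 and tr(H) > 0, so H is positive definite everywhere: convex.

convex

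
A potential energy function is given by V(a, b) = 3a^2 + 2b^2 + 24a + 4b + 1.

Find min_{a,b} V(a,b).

-49

V(a,b) separates as P(a) + Q(b) + 1, so its minimum is min P + min Q + 1.
P'(a) = 6a + 24 vanishes at a ∈ {-4}; Q'(b) = 4b + 4 vanishes at b ∈ {-1}.
Local minima of P (where P''>0): P(-4)=-48. Local minima of Q: Q(-1)=-2.
So the global minimum of V is P(-4) + Q(-1) + 1 = -48 − 2 + 1 = -49, attained at (-4, -1).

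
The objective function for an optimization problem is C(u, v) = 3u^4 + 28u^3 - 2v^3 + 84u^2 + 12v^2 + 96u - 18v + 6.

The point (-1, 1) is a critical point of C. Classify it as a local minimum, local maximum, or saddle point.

local minimum

The mixed partial ∂²C/∂u∂v is 0, so the Hessian at any point is diag(C_uu, C_vv) = diag(12(3u^2 + 14u + 14), 12(-v + 2)).
At (-1, 1): H = diag(36, 12).
Both eigenvalues are positive, so H is positive definite: a local minimum.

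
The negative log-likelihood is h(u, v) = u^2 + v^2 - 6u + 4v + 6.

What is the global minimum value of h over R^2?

h(u,v) separates as P(u) + Q(v) + 6, so its minimum is min P + min Q + 6.
P'(u) = 2u - 6 vanishes at u ∈ {3}; Q'(v) = 2v + 4 vanishes at v ∈ {-2}.
Local minima of P (where P''>0): P(3)=-9. Local minima of Q: Q(-2)=-4.
So the global minimum of h is P(3) + Q(-2) + 6 = -9 − 4 + 6 = -7, attained at (3, -2).

-7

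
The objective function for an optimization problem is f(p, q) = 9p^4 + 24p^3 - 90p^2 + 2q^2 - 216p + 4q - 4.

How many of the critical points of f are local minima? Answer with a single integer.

2

f separates as a function of p plus a function of q, so ∇f=0 decouples.
∂f/∂p = 36(p - 2)(p + 1)(p + 3) = 0 at p ∈ {-3, -1, 2}; ∂f/∂q = 4(q + 1) = 0 at q ∈ {-1}.
The Hessian is diagonal: diag(f_pp, f_qq). Second derivatives: f_pp(-3)=360, f_pp(-1)=-216, f_pp(2)=540; f_qq(-1)=4.
Local minima occur where both diagonal entries positive: (-3, -1), (2, -1). Count: 2.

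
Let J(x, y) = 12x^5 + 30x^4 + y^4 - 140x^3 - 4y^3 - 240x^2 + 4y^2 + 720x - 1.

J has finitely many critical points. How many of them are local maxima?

J separates as a function of x plus a function of y, so ∇J=0 decouples.
∂J/∂x = 60(x - 2)(x - 1)(x + 2)(x + 3) = 0 at x ∈ {-3, -2, 1, 2}; ∂J/∂y = 4y(y - 2)(y - 1) = 0 at y ∈ {0, 1, 2}.
The Hessian is diagonal: diag(J_xx, J_yy). Second derivatives: J_xx(-3)=-1200, J_xx(-2)=720, J_xx(1)=-720, J_xx(2)=1200; J_yy(0)=8, J_yy(1)=-4, J_yy(2)=8.
Local maxima occur where both diagonal entries negative: (-3, 1), (1, 1). Count: 2.

2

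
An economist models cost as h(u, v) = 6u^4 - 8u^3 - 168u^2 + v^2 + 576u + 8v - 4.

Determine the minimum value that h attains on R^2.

-2964

h(u,v) separates as P(u) + Q(v) − 4, so its minimum is min P + min Q − 4.
P'(u) = 24(u - 3)(u - 2)(u + 4) vanishes at u ∈ {-4, 2, 3}; Q'(v) = 2v + 8 vanishes at v ∈ {-4}.
Local minima of P (where P''>0): P(-4)=-2944, P(3)=486. Local minima of Q: Q(-4)=-16.
So the global minimum of h is P(-4) + Q(-4) − 4 = -2944 − 16 − 4 = -2964, attained at (-4, -4).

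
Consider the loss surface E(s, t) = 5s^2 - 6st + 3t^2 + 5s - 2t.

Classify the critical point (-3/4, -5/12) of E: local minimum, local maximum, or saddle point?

The Hessian of E is constant: H = [[10, -6], [-6, 6]].
det(H) = 10·6 − (-6)² = 24.
det(H) > 0 and tr(H) = 16 > 0, so H is positive definite and the point is a local minimum.

local minimum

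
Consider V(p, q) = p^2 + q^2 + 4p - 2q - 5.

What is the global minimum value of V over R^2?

-10

V(p,q) separates as A(p) + B(q) − 5, so its minimum is min A + min B − 5.
A'(p) = 2p + 4 vanishes at p ∈ {-2}; B'(q) = 2q - 2 vanishes at q ∈ {1}.
Local minima of A (where A''>0): A(-2)=-4. Local minima of B: B(1)=-1.
So the global minimum of V is A(-2) + B(1) − 5 = -4 − 1 − 5 = -10, attained at (-2, 1).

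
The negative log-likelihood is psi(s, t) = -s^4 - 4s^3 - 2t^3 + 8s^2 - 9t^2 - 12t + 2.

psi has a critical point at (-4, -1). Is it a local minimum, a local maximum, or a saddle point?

local maximum

The mixed partial ∂²psi/∂s∂t is 0, so the Hessian at any point is diag(psi_ss, psi_tt) = diag(4(-3s^2 - 6s + 4), -6(2t + 3)).
At (-4, -1): H = diag(-80, -6).
Both eigenvalues are negative, so H is negative definite: a local maximum.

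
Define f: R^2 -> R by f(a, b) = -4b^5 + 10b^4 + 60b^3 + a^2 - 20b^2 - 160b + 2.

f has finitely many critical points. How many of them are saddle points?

f separates as a function of a plus a function of b, so ∇f=0 decouples.
∂f/∂a = 2a = 0 at a ∈ {0}; ∂f/∂b = -20(b - 4)(b - 1)(b + 1)(b + 2) = 0 at b ∈ {-2, -1, 1, 4}.
The Hessian is diagonal: diag(f_aa, f_bb). Second derivatives: f_aa(0)=2; f_bb(-2)=360, f_bb(-1)=-200, f_bb(1)=360, f_bb(4)=-1800.
Saddle points occur where the two diagonal entries have opposite signs: (0, -1), (0, 4). Count: 2.

2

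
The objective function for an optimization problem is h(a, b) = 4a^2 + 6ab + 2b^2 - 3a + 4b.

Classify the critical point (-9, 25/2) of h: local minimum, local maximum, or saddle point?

The Hessian of h is constant: H = [[8, 6], [6, 4]].
det(H) = 8·4 − 6² = -4.
Since det(H) < 0, H is indefinite and the critical point is a saddle point.

saddle point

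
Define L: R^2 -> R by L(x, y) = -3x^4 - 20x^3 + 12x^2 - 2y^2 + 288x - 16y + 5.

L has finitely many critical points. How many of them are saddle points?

1

L separates as a function of x plus a function of y, so ∇L=0 decouples.
∂L/∂x = -12(x - 2)(x + 3)(x + 4) = 0 at x ∈ {-4, -3, 2}; ∂L/∂y = -4(y + 4) = 0 at y ∈ {-4}.
The Hessian is diagonal: diag(L_xx, L_yy). Second derivatives: L_xx(-4)=-72, L_xx(-3)=60, L_xx(2)=-360; L_yy(-4)=-4.
Saddle points occur where the two diagonal entries have opposite signs: (-3, -4). Count: 1.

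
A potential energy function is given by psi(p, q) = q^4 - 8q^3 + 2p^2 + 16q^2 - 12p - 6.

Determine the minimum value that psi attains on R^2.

-24

psi(p,q) separates as A(p) + B(q) − 6, so its minimum is min A + min B − 6.
A'(p) = 4p - 12 vanishes at p ∈ {3}; B'(q) = 4q(q - 4)(q - 2) vanishes at q ∈ {0, 2, 4}.
Local minima of A (where A''>0): A(3)=-18. Local minima of B: B(0)=0, B(4)=0.
So the global minimum of psi is A(3) + B(0) − 6 = -18 + 0 − 6 = -24, attained at (3, 0).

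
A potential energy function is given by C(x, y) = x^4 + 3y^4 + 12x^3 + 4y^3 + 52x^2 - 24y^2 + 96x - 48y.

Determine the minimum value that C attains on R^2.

C(x,y) separates as P(x) + Q(y), so its minimum is min P + min Q.
P'(x) = 4(x + 2)(x + 3)(x + 4) vanishes at x ∈ {-4, -3, -2}; Q'(y) = 12(y - 2)(y + 1)(y + 2) vanishes at y ∈ {-2, -1, 2}.
Local minima of P (where P''>0): P(-4)=-64, P(-2)=-64. Local minima of Q: Q(-2)=16, Q(2)=-112.
So the global minimum of C is P(-4) + Q(2) = -64 − 112 = -176, attained at (-4, 2).

-176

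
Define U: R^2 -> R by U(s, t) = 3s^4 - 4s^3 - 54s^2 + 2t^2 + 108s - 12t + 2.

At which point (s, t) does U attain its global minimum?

U(s,t) separates as P(s) + Q(t) + 2, so its minimum is min P + min Q + 2.
P'(s) = 12(s - 3)(s - 1)(s + 3) vanishes at s ∈ {-3, 1, 3}; Q'(t) = 4(t - 3) vanishes at t ∈ {3}.
Local minima of P (where P''>0): P(-3)=-459, P(3)=-27. Local minima of Q: Q(3)=-18.
So the global minimum of U is P(-3) + Q(3) + 2 = -459 − 18 + 2 = -475, attained at (-3, 3).

(-3, 3)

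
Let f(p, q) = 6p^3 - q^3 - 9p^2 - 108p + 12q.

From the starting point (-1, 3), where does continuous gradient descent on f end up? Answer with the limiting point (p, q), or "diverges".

diverges

f is separable, so gradient descent decouples: p follows -∂f/∂p, q follows -∂f/∂q.
∂f/∂p = 18(p - 3)(p + 2); at p=-1 this is -72, so p increases.
∂f/∂q = -3(q - 2)(q + 2); at q=3 this is -15, so q increases.
The q-coordinate has no critical point in that direction and runs off to infinity.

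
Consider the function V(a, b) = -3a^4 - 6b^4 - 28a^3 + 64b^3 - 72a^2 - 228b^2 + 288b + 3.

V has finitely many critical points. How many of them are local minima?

1

V separates as a function of a plus a function of b, so ∇V=0 decouples.
∂V/∂a = -12a(a + 3)(a + 4) = 0 at a ∈ {-4, -3, 0}; ∂V/∂b = -24(b - 4)(b - 3)(b - 1) = 0 at b ∈ {1, 3, 4}.
The Hessian is diagonal: diag(V_aa, V_bb). Second derivatives: V_aa(-4)=-48, V_aa(-3)=36, V_aa(0)=-144; V_bb(1)=-144, V_bb(3)=48, V_bb(4)=-72.
Local minima occur where both diagonal entries positive: (-3, 3). Count: 1.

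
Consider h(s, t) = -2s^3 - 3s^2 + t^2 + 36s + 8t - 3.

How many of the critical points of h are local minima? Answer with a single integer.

h separates as a function of s plus a function of t, so ∇h=0 decouples.
∂h/∂s = -6(s - 2)(s + 3) = 0 at s ∈ {-3, 2}; ∂h/∂t = 2(t + 4) = 0 at t ∈ {-4}.
The Hessian is diagonal: diag(h_ss, h_tt). Second derivatives: h_ss(-3)=30, h_ss(2)=-30; h_tt(-4)=2.
Local minima occur where both diagonal entries positive: (-3, -4). Count: 1.

1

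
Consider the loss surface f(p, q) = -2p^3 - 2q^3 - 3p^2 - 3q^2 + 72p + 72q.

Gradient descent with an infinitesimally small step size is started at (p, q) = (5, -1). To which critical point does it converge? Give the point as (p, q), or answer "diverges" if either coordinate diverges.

f is separable, so gradient descent decouples: p follows -∂f/∂p, q follows -∂f/∂q.
∂f/∂p = -6(p - 3)(p + 4); at p=5 this is -108, so p increases.
∂f/∂q = -6(q - 3)(q + 4); at q=-1 this is 72, so q decreases.
The p-coordinate has no critical point in that direction and runs off to infinity.

diverges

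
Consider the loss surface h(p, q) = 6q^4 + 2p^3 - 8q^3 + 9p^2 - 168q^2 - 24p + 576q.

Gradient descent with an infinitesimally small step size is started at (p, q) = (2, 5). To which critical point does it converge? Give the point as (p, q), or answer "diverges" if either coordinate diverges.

h is separable, so gradient descent decouples: p follows -∂h/∂p, q follows -∂h/∂q.
∂h/∂p = 6(p - 1)(p + 4); at p=2 this is 36, so p decreases.
∂h/∂q = 24(q - 3)(q - 2)(q + 4); at q=5 this is 1296, so q decreases.
p converges to its nearest critical value 1 (a local min of the p-part); q converges to 3. The iterate converges to (1, 3).

(1, 3)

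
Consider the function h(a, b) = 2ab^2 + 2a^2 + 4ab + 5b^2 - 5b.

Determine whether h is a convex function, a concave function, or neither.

The term 2ab^2 is cubic, so the Hessian is not constant.
∂²h/∂b² = 4a + 10, which takes both signs as a varies (negative for sufficiently negative a). A diagonal entry of the Hessian changing sign means the Hessian is neither positive- nor negative-semidefinite on all of R^2.

neither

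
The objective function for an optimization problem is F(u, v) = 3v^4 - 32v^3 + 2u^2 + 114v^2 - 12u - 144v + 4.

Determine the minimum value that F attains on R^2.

F(u,v) separates as P(u) + Q(v) + 4, so its minimum is min P + min Q + 4.
P'(u) = 4u - 12 vanishes at u ∈ {3}; Q'(v) = 12(v - 4)(v - 3)(v - 1) vanishes at v ∈ {1, 3, 4}.
Local minima of P (where P''>0): P(3)=-18. Local minima of Q: Q(1)=-59, Q(4)=-32.
So the global minimum of F is P(3) + Q(1) + 4 = -18 − 59 + 4 = -73, attained at (3, 1).

-73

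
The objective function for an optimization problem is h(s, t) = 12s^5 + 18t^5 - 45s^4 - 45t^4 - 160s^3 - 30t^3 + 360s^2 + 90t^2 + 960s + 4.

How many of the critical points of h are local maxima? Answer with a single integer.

h separates as a function of s plus a function of t, so ∇h=0 decouples.
∂h/∂s = 60(s - 4)(s - 2)(s + 1)(s + 2) = 0 at s ∈ {-2, -1, 2, 4}; ∂h/∂t = 90t(t - 2)(t - 1)(t + 1) = 0 at t ∈ {-1, 0, 1, 2}.
The Hessian is diagonal: diag(h_ss, h_tt). Second derivatives: h_ss(-2)=-1440, h_ss(-1)=900, h_ss(2)=-1440, h_ss(4)=3600; h_tt(-1)=-540, h_tt(0)=180, h_tt(1)=-180, h_tt(2)=540.
Local maxima occur where both diagonal entries negative: (-2, -1), (-2, 1), (2, -1), (2, 1). Count: 4.

4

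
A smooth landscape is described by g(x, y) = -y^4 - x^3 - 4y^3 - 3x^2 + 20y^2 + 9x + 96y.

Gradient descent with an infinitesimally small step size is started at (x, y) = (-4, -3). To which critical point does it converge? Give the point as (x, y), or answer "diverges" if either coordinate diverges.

(-3, -2)

g is separable, so gradient descent decouples: x follows -∂g/∂x, y follows -∂g/∂y.
∂g/∂x = -3(x - 1)(x + 3); at x=-4 this is -15, so x increases.
∂g/∂y = -4(y - 3)(y + 2)(y + 4); at y=-3 this is -24, so y increases.
x converges to its nearest critical value -3 (a local min of the x-part); y converges to -2. The iterate converges to (-3, -2).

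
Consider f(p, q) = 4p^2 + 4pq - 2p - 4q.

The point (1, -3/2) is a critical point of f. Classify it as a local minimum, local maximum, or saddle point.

The Hessian of f is constant: H = [[8, 4], [4, 0]].
det(H) = 8·0 − 4² = -16.
Since det(H) < 0, H is indefinite and the critical point is a saddle point.

saddle point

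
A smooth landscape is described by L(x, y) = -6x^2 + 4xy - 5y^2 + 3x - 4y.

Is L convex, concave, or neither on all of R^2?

L is quadratic, so its Hessian is the constant matrix H = [[-12, 4], [4, -10]].
det(H) = 104, tr(H) = -22.
det(H) > 0 and tr(H) < 0, so H is negative definite everywhere: concave.

concave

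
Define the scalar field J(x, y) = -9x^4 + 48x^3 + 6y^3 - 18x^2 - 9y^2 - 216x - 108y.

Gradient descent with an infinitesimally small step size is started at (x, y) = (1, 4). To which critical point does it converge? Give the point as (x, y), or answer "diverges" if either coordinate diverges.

(2, 3)

J is separable, so gradient descent decouples: x follows -∂J/∂x, y follows -∂J/∂y.
∂J/∂x = -36(x - 3)(x - 2)(x + 1); at x=1 this is -144, so x increases.
∂J/∂y = 18(y - 3)(y + 2); at y=4 this is 108, so y decreases.
x converges to its nearest critical value 2 (a local min of the x-part); y converges to 3. The iterate converges to (2, 3).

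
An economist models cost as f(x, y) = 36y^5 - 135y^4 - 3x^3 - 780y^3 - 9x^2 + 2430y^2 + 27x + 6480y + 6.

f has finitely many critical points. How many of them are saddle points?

4

f separates as a function of x plus a function of y, so ∇f=0 decouples.
∂f/∂x = -9(x - 1)(x + 3) = 0 at x ∈ {-3, 1}; ∂f/∂y = 180(y - 4)(y - 3)(y + 1)(y + 3) = 0 at y ∈ {-3, -1, 3, 4}.
The Hessian is diagonal: diag(f_xx, f_yy). Second derivatives: f_xx(-3)=36, f_xx(1)=-36; f_yy(-3)=-15120, f_yy(-1)=7200, f_yy(3)=-4320, f_yy(4)=6300.
Saddle points occur where the two diagonal entries have opposite signs: (-3, -3), (-3, 3), (1, -1), (1, 4). Count: 4.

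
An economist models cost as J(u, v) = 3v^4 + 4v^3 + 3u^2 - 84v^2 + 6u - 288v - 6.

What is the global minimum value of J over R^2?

-1481

J(u,v) separates as P(u) + Q(v) − 6, so its minimum is min P + min Q − 6.
P'(u) = 6u + 6 vanishes at u ∈ {-1}; Q'(v) = 12(v - 4)(v + 2)(v + 3) vanishes at v ∈ {-3, -2, 4}.
Local minima of P (where P''>0): P(-1)=-3. Local minima of Q: Q(-3)=243, Q(4)=-1472.
So the global minimum of J is P(-1) + Q(4) − 6 = -3 − 1472 − 6 = -1481, attained at (-1, 4).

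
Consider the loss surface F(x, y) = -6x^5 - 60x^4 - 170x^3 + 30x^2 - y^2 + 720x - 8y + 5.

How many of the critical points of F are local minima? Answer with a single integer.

0

F separates as a function of x plus a function of y, so ∇F=0 decouples.
∂F/∂x = -30(x - 1)(x + 2)(x + 3)(x + 4) = 0 at x ∈ {-4, -3, -2, 1}; ∂F/∂y = -2(y + 4) = 0 at y ∈ {-4}.
The Hessian is diagonal: diag(F_xx, F_yy). Second derivatives: F_xx(-4)=300, F_xx(-3)=-120, F_xx(-2)=180, F_xx(1)=-1800; F_yy(-4)=-2.
Local minima occur where both diagonal entries positive: none. Count: 0.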